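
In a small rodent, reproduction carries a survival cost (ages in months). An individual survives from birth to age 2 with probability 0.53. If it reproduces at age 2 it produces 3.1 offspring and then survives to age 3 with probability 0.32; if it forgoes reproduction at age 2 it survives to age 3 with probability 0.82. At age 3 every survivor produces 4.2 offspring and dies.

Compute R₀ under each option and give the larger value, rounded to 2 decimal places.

breed at age 2: R₀ = 0.53 × (3.1 + 0.32 × 4.2) = 0.53 × 4.4440 = 2.3553
delay to age 3: R₀ = 0.53 × (0.82 × 4.2) = 0.53 × 3.4440 = 1.8253
Higher: breed at age 2 (2.3553).

2.36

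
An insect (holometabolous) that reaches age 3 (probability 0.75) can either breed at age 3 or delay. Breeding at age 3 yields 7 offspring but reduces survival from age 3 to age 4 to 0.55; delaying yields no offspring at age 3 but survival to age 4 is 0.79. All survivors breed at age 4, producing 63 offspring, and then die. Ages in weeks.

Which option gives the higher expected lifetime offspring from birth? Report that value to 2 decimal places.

breed at age 3: R₀ = 0.75 × (7 + 0.55 × 63) = 0.75 × 41.6500 = 31.2375
delay to age 4: R₀ = 0.75 × (0.79 × 63) = 0.75 × 49.7700 = 37.3275
Higher: delay to age 4 (37.3275).

37.33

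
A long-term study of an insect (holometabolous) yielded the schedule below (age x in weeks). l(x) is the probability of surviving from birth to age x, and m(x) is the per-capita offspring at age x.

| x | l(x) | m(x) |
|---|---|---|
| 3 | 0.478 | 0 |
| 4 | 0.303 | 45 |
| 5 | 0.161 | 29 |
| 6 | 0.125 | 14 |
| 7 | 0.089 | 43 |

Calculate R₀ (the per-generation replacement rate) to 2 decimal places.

R₀ = Σ l(x) m(x):
  age 3: 0.478 × 0 = 0.0000
  age 4: 0.303 × 45 = 13.6350
  age 5: 0.161 × 29 = 4.6690
  age 6: 0.125 × 14 = 1.7500
  age 7: 0.089 × 43 = 3.8270
R₀ = 0.0000 + 13.6350 + 4.6690 + 1.7500 + 3.8270 = 23.8810

23.88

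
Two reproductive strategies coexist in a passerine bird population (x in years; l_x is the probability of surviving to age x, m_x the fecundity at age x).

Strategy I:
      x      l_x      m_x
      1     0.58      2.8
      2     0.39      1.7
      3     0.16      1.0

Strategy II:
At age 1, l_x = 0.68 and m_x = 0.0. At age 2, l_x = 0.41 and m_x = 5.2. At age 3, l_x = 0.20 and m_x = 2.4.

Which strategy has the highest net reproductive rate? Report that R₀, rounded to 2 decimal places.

Strategy I: R₀ = 0.58×2.8 + 0.39×1.7 + 0.16×1.0 = 2.4470
Strategy II: R₀ = 0.68×0.0 + 0.41×5.2 + 0.20×2.4 = 2.6120
Highest R₀: strategy II with 2.6120.

2.61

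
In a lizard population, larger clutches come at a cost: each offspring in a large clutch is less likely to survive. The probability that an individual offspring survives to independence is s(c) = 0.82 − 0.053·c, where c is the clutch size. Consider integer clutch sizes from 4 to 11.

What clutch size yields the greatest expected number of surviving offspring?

8

Expected surviving offspring = c × s(c):
  c=4: 4 × 0.608 = 2.432
  c=5: 5 × 0.555 = 2.775
  c=6: 6 × 0.502 = 3.012
  c=7: 7 × 0.449 = 3.143
  c=8: 8 × 0.396 = 3.168
  c=9: 9 × 0.343 = 3.087
  c=10: 10 × 0.290 = 2.900
  c=11: 11 × 0.237 = 2.607
Maximum at c = 8 (3.168 surviving offspring).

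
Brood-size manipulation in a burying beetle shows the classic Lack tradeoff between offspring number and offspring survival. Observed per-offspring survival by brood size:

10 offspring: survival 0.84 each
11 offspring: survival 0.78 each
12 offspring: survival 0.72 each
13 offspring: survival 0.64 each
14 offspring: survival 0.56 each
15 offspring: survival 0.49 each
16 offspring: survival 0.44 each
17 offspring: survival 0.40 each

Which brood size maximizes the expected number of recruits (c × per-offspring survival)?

12

Expected recruits = c × s(c):
  c=10: 10 × 0.84 = 8.400
  c=11: 11 × 0.78 = 8.580
  c=12: 12 × 0.72 = 8.640
  c=13: 13 × 0.64 = 8.320
  c=14: 14 × 0.56 = 7.840
  c=15: 15 × 0.49 = 7.350
  c=16: 16 × 0.44 = 7.040
  c=17: 17 × 0.40 = 6.800
Maximum at c = 12 (8.640 recruits).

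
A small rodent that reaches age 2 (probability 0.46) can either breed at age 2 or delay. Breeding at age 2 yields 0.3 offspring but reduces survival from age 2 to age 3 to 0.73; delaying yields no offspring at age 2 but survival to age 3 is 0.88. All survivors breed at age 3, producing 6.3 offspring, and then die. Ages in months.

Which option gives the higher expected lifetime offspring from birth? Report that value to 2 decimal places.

breed at age 2: R₀ = 0.46 × (0.3 + 0.73 × 6.3) = 0.46 × 4.8990 = 2.2535
delay to age 3: R₀ = 0.46 × (0.88 × 6.3) = 0.46 × 5.5440 = 2.5502
Higher: delay to age 3 (2.5502).

2.55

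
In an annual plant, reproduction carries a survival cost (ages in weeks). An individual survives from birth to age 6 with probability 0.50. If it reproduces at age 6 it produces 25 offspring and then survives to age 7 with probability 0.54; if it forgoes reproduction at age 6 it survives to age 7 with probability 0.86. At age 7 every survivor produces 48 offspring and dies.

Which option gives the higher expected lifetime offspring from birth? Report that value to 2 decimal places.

25.46

breed at age 6: R₀ = 0.50 × (25 + 0.54 × 48) = 0.50 × 50.9200 = 25.4600
delay to age 7: R₀ = 0.50 × (0.86 × 48) = 0.50 × 41.2800 = 20.6400
Higher: breed at age 6 (25.4600).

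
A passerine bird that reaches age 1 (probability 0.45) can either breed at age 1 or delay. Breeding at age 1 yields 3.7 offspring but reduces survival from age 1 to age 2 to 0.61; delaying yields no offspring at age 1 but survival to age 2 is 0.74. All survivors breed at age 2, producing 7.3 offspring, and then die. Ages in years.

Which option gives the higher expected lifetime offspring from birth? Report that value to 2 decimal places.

3.67

breed at age 1: R₀ = 0.45 × (3.7 + 0.61 × 7.3) = 0.45 × 8.1530 = 3.6688
delay to age 2: R₀ = 0.45 × (0.74 × 7.3) = 0.45 × 5.4020 = 2.4309
Higher: breed at age 1 (3.6688).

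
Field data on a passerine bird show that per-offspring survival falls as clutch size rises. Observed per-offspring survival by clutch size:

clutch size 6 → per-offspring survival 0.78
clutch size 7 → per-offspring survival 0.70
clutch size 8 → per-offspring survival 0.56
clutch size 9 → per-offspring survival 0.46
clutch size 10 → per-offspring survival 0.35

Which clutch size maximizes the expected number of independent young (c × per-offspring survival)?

Expected independent young = c × s(c):
  c=6: 6 × 0.78 = 4.680
  c=7: 7 × 0.70 = 4.900
  c=8: 8 × 0.56 = 4.480
  c=9: 9 × 0.46 = 4.140
  c=10: 10 × 0.35 = 3.500
Maximum at c = 7 (4.900 independent young).

7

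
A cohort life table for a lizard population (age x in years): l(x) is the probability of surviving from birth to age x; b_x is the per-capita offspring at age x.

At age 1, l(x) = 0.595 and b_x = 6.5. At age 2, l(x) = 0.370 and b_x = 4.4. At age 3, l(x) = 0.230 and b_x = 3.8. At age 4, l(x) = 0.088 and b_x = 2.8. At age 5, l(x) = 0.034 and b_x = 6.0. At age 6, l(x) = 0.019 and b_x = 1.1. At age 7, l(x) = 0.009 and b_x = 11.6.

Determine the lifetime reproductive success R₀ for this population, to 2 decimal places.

6.95

R₀ = Σ l(x) b_x:
  age 1: 0.595 × 6.5 = 3.8675
  age 2: 0.370 × 4.4 = 1.6280
  age 3: 0.230 × 3.8 = 0.8740
  age 4: 0.088 × 2.8 = 0.2464
  age 5: 0.034 × 6.0 = 0.2040
  age 6: 0.019 × 1.1 = 0.0209
  age 7: 0.009 × 11.6 = 0.1044
R₀ = 3.8675 + 1.6280 + 0.8740 + 0.2464 + 0.2040 + 0.0209 + 0.1044 = 6.9452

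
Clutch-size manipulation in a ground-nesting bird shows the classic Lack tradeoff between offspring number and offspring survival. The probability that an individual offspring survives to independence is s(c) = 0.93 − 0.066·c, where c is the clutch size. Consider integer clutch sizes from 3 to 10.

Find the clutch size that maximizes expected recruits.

7

Expected recruits = c × s(c):
  c=3: 3 × 0.732 = 2.196
  c=4: 4 × 0.666 = 2.664
  c=5: 5 × 0.600 = 3.000
  c=6: 6 × 0.534 = 3.204
  c=7: 7 × 0.468 = 3.276
  c=8: 8 × 0.402 = 3.216
  c=9: 9 × 0.336 = 3.024
  c=10: 10 × 0.270 = 2.700
Maximum at c = 7 (3.276 recruits).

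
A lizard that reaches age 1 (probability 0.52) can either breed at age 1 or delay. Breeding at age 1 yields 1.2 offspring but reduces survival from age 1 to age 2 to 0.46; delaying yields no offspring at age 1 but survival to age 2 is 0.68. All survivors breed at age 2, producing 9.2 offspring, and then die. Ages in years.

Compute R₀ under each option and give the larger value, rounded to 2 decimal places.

breed at age 1: R₀ = 0.52 × (1.2 + 0.46 × 9.2) = 0.52 × 5.4320 = 2.8246
delay to age 2: R₀ = 0.52 × (0.68 × 9.2) = 0.52 × 6.2560 = 3.2531
Higher: delay to age 2 (3.2531).

3.25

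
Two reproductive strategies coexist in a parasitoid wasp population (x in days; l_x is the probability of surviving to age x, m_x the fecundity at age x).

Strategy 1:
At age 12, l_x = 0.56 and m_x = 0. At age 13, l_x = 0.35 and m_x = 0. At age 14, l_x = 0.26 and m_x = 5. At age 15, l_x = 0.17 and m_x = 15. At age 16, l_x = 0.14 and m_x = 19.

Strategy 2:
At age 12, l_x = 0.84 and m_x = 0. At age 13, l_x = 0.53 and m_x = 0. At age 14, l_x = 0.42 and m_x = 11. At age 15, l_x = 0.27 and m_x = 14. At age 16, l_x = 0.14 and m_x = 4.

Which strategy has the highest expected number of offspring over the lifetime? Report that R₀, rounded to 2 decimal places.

8.96

Strategy 1: R₀ = 0.56×0 + 0.35×0 + 0.26×5 + 0.17×15 + 0.14×19 = 6.5100
Strategy 2: R₀ = 0.84×0 + 0.53×0 + 0.42×11 + 0.27×14 + 0.14×4 = 8.9600
Highest R₀: strategy 2 with 8.9600.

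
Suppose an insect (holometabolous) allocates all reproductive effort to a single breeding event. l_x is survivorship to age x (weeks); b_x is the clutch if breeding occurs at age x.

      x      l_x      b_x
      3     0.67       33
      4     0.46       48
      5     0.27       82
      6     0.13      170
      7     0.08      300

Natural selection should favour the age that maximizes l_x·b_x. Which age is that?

Expected offspring if breeding at age x = l_x × b_x:
  age 3: 0.67 × 33 = 22.110
  age 4: 0.46 × 48 = 22.080
  age 5: 0.27 × 82 = 22.140
  age 6: 0.13 × 170 = 22.100
  age 7: 0.08 × 300 = 24.000
Maximum at age 7 (24.000).

7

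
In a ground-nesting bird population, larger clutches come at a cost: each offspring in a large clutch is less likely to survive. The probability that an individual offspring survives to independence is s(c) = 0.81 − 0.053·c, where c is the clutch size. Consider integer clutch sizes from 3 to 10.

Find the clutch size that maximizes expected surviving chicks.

8

Expected surviving chicks = c × s(c):
  c=3: 3 × 0.651 = 1.953
  c=4: 4 × 0.598 = 2.392
  c=5: 5 × 0.545 = 2.725
  c=6: 6 × 0.492 = 2.952
  c=7: 7 × 0.439 = 3.073
  c=8: 8 × 0.386 = 3.088
  c=9: 9 × 0.333 = 2.997
  c=10: 10 × 0.280 = 2.800
Maximum at c = 8 (3.088 surviving chicks).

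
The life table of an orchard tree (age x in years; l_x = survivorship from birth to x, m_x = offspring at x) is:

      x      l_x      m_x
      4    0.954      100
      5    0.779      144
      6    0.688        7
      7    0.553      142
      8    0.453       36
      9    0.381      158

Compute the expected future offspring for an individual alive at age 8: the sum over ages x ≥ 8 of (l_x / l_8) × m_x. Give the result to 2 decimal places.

l_8 = 0.453. Conditional survival from age 8 to x is l_x / l_8.
  x=8: (0.453/0.453) × 36 = 36.0000
  x=9: (0.381/0.453) × 158 = 132.8874
Sum = 36.0000 + 132.8874 = 168.8874

168.89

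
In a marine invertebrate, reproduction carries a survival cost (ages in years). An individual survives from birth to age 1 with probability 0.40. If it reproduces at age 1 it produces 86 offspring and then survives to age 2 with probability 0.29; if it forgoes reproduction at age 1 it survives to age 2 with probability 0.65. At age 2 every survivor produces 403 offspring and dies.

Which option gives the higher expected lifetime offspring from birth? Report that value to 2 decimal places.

104.78

breed at age 1: R₀ = 0.40 × (86 + 0.29 × 403) = 0.40 × 202.8700 = 81.1480
delay to age 2: R₀ = 0.40 × (0.65 × 403) = 0.40 × 261.9500 = 104.7800
Higher: delay to age 2 (104.7800).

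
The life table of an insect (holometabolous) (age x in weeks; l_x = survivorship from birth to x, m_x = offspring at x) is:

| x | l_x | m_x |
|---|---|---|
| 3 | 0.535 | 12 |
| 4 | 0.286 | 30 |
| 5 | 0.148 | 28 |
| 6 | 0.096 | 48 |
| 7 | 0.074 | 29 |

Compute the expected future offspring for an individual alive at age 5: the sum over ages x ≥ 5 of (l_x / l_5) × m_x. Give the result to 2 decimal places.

l_5 = 0.148. Conditional survival from age 5 to x is l_x / l_5.
  x=5: (0.148/0.148) × 28 = 28.0000
  x=6: (0.096/0.148) × 48 = 31.1351
  x=7: (0.074/0.148) × 29 = 14.5000
Sum = 28.0000 + 31.1351 + 14.5000 = 73.6351

73.64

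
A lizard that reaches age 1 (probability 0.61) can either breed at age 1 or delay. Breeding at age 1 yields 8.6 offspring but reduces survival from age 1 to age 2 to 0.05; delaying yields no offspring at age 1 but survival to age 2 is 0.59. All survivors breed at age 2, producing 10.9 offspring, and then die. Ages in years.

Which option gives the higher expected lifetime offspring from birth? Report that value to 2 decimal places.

5.58

breed at age 1: R₀ = 0.61 × (8.6 + 0.05 × 10.9) = 0.61 × 9.1450 = 5.5784
delay to age 2: R₀ = 0.61 × (0.59 × 10.9) = 0.61 × 6.4310 = 3.9229
Higher: breed at age 1 (5.5784).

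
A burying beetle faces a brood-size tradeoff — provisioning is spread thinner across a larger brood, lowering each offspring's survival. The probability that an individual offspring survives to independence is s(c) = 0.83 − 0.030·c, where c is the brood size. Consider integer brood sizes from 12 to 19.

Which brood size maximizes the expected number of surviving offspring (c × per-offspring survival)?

Expected surviving offspring = c × s(c):
  c=12: 12 × 0.470 = 5.640
  c=13: 13 × 0.440 = 5.720
  c=14: 14 × 0.410 = 5.740
  c=15: 15 × 0.380 = 5.700
  c=16: 16 × 0.350 = 5.600
  c=17: 17 × 0.320 = 5.440
  c=18: 18 × 0.290 = 5.220
  c=19: 19 × 0.260 = 4.940
Maximum at c = 14 (5.740 surviving offspring).

14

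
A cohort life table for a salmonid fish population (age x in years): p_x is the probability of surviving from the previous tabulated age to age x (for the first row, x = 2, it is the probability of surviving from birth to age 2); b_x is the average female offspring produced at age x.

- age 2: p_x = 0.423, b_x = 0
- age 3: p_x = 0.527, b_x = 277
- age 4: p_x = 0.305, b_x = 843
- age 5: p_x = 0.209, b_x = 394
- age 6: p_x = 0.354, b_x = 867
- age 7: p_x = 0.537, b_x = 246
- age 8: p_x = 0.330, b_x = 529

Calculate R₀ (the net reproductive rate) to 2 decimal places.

Survivorship from birth: l_x = p_2·p_3·…·p_x.
  l_2 = 0.42300
  l_3 = 0.22292
  l_4 = 0.06799
  l_5 = 0.01421
  l_6 = 0.00503
  l_7 = 0.00270
  l_8 = 0.00089
R₀ = Σ l_x b_x:
  age 2: 0.42300 × 0 = 0.0000
  age 3: 0.22292 × 277 = 61.7488
  age 4: 0.06799 × 843 = 57.3156
  age 5: 0.01421 × 394 = 5.5987
  age 6: 0.00503 × 867 = 4.3610
  age 7: 0.00270 × 246 = 0.6642
  age 8: 0.00089 × 529 = 0.4708
R₀ = 0.0000 + 61.7488 + 57.3156 + 5.5987 + 4.3610 + 0.6642 + 0.4708 = 130.1592

130.16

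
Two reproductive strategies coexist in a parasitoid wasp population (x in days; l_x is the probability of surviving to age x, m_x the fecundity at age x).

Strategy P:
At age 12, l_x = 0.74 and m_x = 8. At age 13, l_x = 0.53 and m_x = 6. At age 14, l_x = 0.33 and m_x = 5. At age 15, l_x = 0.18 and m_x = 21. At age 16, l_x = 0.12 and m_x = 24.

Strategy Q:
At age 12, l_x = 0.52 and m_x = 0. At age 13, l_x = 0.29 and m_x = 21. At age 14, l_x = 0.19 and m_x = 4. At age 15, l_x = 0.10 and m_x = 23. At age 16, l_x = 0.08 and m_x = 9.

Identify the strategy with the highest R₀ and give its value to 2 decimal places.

Strategy P: R₀ = 0.74×8 + 0.53×6 + 0.33×5 + 0.18×21 + 0.12×24 = 17.4100
Strategy Q: R₀ = 0.52×0 + 0.29×21 + 0.19×4 + 0.10×23 + 0.08×9 = 9.8700
Highest R₀: strategy P with 17.4100.

17.41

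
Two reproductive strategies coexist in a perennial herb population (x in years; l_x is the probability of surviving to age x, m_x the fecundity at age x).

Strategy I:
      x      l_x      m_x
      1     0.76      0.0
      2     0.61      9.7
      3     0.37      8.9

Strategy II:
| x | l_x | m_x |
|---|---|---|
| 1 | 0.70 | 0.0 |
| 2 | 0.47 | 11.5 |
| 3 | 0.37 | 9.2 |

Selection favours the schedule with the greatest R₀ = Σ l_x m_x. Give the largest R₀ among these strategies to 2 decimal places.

9.21

Strategy I: R₀ = 0.76×0.0 + 0.61×9.7 + 0.37×8.9 = 9.2100
Strategy II: R₀ = 0.70×0.0 + 0.47×11.5 + 0.37×9.2 = 8.8090
Highest R₀: strategy I with 9.2100.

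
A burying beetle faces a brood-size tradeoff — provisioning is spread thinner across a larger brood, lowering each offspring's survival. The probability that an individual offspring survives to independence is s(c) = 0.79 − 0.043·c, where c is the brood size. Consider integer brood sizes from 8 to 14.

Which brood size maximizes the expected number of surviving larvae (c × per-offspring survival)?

Expected surviving larvae = c × s(c):
  c=8: 8 × 0.446 = 3.568
  c=9: 9 × 0.403 = 3.627
  c=10: 10 × 0.360 = 3.600
  c=11: 11 × 0.317 = 3.487
  c=12: 12 × 0.274 = 3.288
  c=13: 13 × 0.231 = 3.003
  c=14: 14 × 0.188 = 2.632
Maximum at c = 9 (3.627 surviving larvae).

9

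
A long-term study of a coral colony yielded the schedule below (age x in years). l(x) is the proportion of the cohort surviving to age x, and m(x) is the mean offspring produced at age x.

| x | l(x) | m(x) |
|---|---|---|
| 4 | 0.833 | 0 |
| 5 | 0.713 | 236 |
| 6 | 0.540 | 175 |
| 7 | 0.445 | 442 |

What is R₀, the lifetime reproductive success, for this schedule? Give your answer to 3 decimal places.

R₀ = Σ l(x) m(x):
  age 4: 0.833 × 0 = 0.0000
  age 5: 0.713 × 236 = 168.2680
  age 6: 0.540 × 175 = 94.5000
  age 7: 0.445 × 442 = 196.6900
R₀ = 0.0000 + 168.2680 + 94.5000 + 196.6900 = 459.4580

459.458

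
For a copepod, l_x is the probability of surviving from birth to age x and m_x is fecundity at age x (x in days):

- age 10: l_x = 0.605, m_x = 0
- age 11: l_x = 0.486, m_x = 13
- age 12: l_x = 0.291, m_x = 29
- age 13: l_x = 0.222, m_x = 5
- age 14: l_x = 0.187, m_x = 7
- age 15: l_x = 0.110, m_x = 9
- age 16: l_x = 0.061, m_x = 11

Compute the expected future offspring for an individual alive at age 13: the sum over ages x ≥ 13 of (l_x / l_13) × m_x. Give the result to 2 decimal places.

18.38

l_13 = 0.222. Conditional survival from age 13 to x is l_x / l_13.
  x=13: (0.222/0.222) × 5 = 5.0000
  x=14: (0.187/0.222) × 7 = 5.8964
  x=15: (0.110/0.222) × 9 = 4.4595
  x=16: (0.061/0.222) × 11 = 3.0225
Sum = 5.0000 + 5.8964 + 4.4595 + 3.0225 = 18.3784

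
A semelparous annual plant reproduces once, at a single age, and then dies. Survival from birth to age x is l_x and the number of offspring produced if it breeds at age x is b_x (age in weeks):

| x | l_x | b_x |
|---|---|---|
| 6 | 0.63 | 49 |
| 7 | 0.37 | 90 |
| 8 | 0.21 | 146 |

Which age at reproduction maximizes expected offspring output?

Expected offspring if breeding at age x = l_x × b_x:
  age 6: 0.63 × 49 = 30.870
  age 7: 0.37 × 90 = 33.300
  age 8: 0.21 × 146 = 30.660
Maximum at age 7 (33.300).

7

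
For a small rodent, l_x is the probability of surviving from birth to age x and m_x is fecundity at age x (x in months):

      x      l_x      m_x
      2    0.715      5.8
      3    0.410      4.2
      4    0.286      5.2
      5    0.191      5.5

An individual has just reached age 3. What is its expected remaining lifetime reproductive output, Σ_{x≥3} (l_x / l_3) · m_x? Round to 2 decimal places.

l_3 = 0.410. Conditional survival from age 3 to x is l_x / l_3.
  x=3: (0.410/0.410) × 4.2 = 4.2000
  x=4: (0.286/0.410) × 5.2 = 3.6273
  x=5: (0.191/0.410) × 5.5 = 2.5622
Sum = 4.2000 + 3.6273 + 2.5622 = 10.3895

10.39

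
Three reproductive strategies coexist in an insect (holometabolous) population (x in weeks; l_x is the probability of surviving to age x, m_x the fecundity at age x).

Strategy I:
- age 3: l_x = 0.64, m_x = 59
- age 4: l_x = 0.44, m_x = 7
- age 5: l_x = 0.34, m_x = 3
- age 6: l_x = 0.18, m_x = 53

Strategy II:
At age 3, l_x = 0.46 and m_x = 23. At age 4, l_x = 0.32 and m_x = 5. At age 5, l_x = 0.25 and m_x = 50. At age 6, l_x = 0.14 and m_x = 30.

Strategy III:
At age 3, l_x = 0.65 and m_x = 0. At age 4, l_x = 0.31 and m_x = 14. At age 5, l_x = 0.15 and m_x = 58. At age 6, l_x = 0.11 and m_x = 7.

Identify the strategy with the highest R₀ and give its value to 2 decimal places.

Strategy I: R₀ = 0.64×59 + 0.44×7 + 0.34×3 + 0.18×53 = 51.4000
Strategy II: R₀ = 0.46×23 + 0.32×5 + 0.25×50 + 0.14×30 = 28.8800
Strategy III: R₀ = 0.65×0 + 0.31×14 + 0.15×58 + 0.11×7 = 13.8100
Highest R₀: strategy I with 51.4000.

51.40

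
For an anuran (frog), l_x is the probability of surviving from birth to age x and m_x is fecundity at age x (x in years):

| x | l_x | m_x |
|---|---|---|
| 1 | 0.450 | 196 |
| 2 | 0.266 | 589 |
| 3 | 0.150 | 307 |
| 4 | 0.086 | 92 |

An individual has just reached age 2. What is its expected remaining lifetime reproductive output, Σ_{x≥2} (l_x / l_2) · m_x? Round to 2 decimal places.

791.86

l_2 = 0.266. Conditional survival from age 2 to x is l_x / l_2.
  x=2: (0.266/0.266) × 589 = 589.0000
  x=3: (0.150/0.266) × 307 = 173.1203
  x=4: (0.086/0.266) × 92 = 29.7444
Sum = 589.0000 + 173.1203 + 29.7444 = 791.8647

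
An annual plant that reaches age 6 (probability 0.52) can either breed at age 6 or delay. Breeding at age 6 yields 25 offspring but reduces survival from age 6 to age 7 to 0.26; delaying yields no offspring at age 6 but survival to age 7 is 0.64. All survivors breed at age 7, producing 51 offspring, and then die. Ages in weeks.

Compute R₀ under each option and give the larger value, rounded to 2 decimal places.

breed at age 6: R₀ = 0.52 × (25 + 0.26 × 51) = 0.52 × 38.2600 = 19.8952
delay to age 7: R₀ = 0.52 × (0.64 × 51) = 0.52 × 32.6400 = 16.9728
Higher: breed at age 6 (19.8952).

19.90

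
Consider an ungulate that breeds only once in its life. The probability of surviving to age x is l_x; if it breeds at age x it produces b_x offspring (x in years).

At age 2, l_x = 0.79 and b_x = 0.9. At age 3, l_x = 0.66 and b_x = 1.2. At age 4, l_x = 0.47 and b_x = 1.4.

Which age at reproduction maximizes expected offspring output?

3

Expected offspring if breeding at age x = l_x × b_x:
  age 2: 0.79 × 0.9 = 0.711
  age 3: 0.66 × 1.2 = 0.792
  age 4: 0.47 × 1.4 = 0.658
Maximum at age 3 (0.792).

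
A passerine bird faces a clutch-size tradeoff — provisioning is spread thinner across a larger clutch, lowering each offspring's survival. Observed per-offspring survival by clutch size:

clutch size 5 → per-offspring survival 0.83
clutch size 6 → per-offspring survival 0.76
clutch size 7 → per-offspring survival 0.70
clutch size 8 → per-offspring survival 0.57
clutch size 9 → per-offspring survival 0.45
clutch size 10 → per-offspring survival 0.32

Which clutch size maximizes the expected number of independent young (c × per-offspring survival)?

7

Expected independent young = c × s(c):
  c=5: 5 × 0.83 = 4.150
  c=6: 6 × 0.76 = 4.560
  c=7: 7 × 0.70 = 4.900
  c=8: 8 × 0.57 = 4.560
  c=9: 9 × 0.45 = 4.050
  c=10: 10 × 0.32 = 3.200
Maximum at c = 7 (4.900 independent young).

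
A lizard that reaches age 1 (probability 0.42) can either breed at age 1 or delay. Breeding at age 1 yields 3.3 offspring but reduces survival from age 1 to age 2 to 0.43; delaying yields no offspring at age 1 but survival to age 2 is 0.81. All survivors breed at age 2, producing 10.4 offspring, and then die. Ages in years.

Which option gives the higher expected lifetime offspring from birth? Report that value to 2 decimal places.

3.54

breed at age 1: R₀ = 0.42 × (3.3 + 0.43 × 10.4) = 0.42 × 7.7720 = 3.2642
delay to age 2: R₀ = 0.42 × (0.81 × 10.4) = 0.42 × 8.4240 = 3.5381
Higher: delay to age 2 (3.5381).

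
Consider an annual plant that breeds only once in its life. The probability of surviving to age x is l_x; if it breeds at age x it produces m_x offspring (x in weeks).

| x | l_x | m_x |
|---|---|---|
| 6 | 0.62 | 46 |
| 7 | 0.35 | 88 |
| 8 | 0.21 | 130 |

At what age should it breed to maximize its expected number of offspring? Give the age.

7

Expected offspring if breeding at age x = l_x × m_x:
  age 6: 0.62 × 46 = 28.520
  age 7: 0.35 × 88 = 30.800
  age 8: 0.21 × 130 = 27.300
Maximum at age 7 (30.800).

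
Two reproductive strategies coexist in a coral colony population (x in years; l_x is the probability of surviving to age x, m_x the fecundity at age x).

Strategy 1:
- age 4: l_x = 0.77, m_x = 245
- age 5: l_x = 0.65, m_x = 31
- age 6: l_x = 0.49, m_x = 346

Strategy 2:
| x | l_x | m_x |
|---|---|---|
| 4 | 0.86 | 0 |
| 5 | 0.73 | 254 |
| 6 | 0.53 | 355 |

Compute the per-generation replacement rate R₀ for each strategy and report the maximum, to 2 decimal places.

Strategy 1: R₀ = 0.77×245 + 0.65×31 + 0.49×346 = 378.3400
Strategy 2: R₀ = 0.86×0 + 0.73×254 + 0.53×355 = 373.5700
Highest R₀: strategy 1 with 378.3400.

378.34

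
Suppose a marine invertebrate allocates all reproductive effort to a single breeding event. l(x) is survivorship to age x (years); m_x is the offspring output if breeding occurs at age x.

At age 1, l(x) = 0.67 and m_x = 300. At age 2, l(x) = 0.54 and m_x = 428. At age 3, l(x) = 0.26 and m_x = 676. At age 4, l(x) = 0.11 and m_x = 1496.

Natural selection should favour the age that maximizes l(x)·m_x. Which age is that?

2

Expected offspring if breeding at age x = l(x) × m_x:
  age 1: 0.67 × 300 = 201.000
  age 2: 0.54 × 428 = 231.120
  age 3: 0.26 × 676 = 175.760
  age 4: 0.11 × 1496 = 164.560
Maximum at age 2 (231.120).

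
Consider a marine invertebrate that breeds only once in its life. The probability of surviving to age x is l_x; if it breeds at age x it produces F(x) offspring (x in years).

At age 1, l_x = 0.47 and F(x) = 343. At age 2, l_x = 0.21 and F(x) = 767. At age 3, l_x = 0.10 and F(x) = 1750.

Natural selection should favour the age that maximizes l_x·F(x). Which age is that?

3

Expected offspring if breeding at age x = l_x × F(x):
  age 1: 0.47 × 343 = 161.210
  age 2: 0.21 × 767 = 161.070
  age 3: 0.10 × 1750 = 175.000
Maximum at age 3 (175.000).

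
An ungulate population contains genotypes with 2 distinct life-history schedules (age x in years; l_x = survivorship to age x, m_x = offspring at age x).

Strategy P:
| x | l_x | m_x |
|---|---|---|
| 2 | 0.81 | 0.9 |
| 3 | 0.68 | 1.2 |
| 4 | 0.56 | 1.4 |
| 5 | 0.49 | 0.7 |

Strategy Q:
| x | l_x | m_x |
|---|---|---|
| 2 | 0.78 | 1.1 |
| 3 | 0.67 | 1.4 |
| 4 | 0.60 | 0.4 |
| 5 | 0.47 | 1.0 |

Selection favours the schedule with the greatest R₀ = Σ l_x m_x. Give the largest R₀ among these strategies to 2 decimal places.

2.67

Strategy P: R₀ = 0.81×0.9 + 0.68×1.2 + 0.56×1.4 + 0.49×0.7 = 2.6720
Strategy Q: R₀ = 0.78×1.1 + 0.67×1.4 + 0.60×0.4 + 0.47×1.0 = 2.5060
Highest R₀: strategy P with 2.6720.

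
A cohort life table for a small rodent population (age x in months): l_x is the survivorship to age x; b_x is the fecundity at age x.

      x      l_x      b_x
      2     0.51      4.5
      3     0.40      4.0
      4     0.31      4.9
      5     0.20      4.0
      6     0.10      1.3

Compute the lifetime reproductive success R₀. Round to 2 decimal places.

R₀ = Σ l_x b_x:
  age 2: 0.51 × 4.5 = 2.2950
  age 3: 0.40 × 4.0 = 1.6000
  age 4: 0.31 × 4.9 = 1.5190
  age 5: 0.20 × 4.0 = 0.8000
  age 6: 0.10 × 1.3 = 0.1300
R₀ = 2.2950 + 1.6000 + 1.5190 + 0.8000 + 0.1300 = 6.3440

6.34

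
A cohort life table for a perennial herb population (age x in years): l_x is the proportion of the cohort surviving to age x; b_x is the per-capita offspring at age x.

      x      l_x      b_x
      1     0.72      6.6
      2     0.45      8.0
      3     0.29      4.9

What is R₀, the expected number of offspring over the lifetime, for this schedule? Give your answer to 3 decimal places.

9.773

R₀ = Σ l_x b_x:
  age 1: 0.72 × 6.6 = 4.7520
  age 2: 0.45 × 8.0 = 3.6000
  age 3: 0.29 × 4.9 = 1.4210
R₀ = 4.7520 + 3.6000 + 1.4210 = 9.7730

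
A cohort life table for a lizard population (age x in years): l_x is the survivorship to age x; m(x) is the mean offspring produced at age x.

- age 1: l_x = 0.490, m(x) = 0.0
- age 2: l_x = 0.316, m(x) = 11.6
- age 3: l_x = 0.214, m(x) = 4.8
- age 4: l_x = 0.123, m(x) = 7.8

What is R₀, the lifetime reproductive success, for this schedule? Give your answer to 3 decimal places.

5.652

R₀ = Σ l_x m(x):
  age 1: 0.490 × 0.0 = 0.0000
  age 2: 0.316 × 11.6 = 3.6656
  age 3: 0.214 × 4.8 = 1.0272
  age 4: 0.123 × 7.8 = 0.9594
R₀ = 0.0000 + 3.6656 + 1.0272 + 0.9594 = 5.6522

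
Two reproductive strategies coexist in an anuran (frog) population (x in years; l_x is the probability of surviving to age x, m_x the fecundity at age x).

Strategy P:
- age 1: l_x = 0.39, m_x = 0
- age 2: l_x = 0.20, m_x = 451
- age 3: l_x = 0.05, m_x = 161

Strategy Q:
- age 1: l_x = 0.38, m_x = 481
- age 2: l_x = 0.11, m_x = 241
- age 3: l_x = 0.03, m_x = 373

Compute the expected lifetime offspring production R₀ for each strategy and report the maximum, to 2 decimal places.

220.48

Strategy P: R₀ = 0.39×0 + 0.20×451 + 0.05×161 = 98.2500
Strategy Q: R₀ = 0.38×481 + 0.11×241 + 0.03×373 = 220.4800
Highest R₀: strategy Q with 220.4800.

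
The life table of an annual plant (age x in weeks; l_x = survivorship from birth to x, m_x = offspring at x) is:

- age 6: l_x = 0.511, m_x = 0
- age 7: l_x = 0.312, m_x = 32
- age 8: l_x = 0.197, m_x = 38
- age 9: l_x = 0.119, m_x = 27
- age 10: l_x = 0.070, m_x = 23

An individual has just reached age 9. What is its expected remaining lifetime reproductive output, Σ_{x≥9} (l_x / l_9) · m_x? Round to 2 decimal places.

40.53

l_9 = 0.119. Conditional survival from age 9 to x is l_x / l_9.
  x=9: (0.119/0.119) × 27 = 27.0000
  x=10: (0.070/0.119) × 23 = 13.5294
Sum = 27.0000 + 13.5294 = 40.5294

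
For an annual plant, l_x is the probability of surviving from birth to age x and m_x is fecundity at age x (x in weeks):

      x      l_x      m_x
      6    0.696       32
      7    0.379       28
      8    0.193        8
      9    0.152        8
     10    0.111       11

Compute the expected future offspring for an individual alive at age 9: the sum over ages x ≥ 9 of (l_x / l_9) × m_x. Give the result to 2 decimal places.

l_9 = 0.152. Conditional survival from age 9 to x is l_x / l_9.
  x=9: (0.152/0.152) × 8 = 8.0000
  x=10: (0.111/0.152) × 11 = 8.0329
Sum = 8.0000 + 8.0329 = 16.0329

16.03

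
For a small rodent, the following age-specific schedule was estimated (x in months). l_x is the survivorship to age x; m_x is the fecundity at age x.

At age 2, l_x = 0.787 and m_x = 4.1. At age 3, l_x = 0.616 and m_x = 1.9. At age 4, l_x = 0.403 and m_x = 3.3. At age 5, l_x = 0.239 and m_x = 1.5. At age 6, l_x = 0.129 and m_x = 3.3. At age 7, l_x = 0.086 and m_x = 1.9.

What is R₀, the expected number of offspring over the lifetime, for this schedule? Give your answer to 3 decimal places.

R₀ = Σ l_x m_x:
  age 2: 0.787 × 4.1 = 3.2267
  age 3: 0.616 × 1.9 = 1.1704
  age 4: 0.403 × 3.3 = 1.3299
  age 5: 0.239 × 1.5 = 0.3585
  age 6: 0.129 × 3.3 = 0.4257
  age 7: 0.086 × 1.9 = 0.1634
R₀ = 3.2267 + 1.1704 + 1.3299 + 0.3585 + 0.4257 + 0.1634 = 6.6746

6.675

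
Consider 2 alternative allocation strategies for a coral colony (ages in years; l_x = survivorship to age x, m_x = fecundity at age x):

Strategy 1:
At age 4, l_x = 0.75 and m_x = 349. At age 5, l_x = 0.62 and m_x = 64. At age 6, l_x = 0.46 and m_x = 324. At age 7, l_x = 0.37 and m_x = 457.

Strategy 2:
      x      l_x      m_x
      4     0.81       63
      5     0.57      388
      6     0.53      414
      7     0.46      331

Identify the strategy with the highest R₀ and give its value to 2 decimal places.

643.87

Strategy 1: R₀ = 0.75×349 + 0.62×64 + 0.46×324 + 0.37×457 = 619.5600
Strategy 2: R₀ = 0.81×63 + 0.57×388 + 0.53×414 + 0.46×331 = 643.8700
Highest R₀: strategy 2 with 643.8700.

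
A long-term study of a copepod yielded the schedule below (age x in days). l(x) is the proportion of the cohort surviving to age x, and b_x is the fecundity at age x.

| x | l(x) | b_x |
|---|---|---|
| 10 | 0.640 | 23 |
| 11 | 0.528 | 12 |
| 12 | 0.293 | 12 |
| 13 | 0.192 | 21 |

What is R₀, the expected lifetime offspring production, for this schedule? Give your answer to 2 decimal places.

R₀ = Σ l(x) b_x:
  age 10: 0.640 × 23 = 14.7200
  age 11: 0.528 × 12 = 6.3360
  age 12: 0.293 × 12 = 3.5160
  age 13: 0.192 × 21 = 4.0320
R₀ = 14.7200 + 6.3360 + 3.5160 + 4.0320 = 28.6040

28.60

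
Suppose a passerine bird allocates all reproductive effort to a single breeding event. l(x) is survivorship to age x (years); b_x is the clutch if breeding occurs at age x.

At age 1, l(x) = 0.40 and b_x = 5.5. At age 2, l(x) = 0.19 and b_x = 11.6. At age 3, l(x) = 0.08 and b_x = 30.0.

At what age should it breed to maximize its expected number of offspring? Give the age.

3

Expected offspring if breeding at age x = l(x) × b_x:
  age 1: 0.40 × 5.5 = 2.200
  age 2: 0.19 × 11.6 = 2.204
  age 3: 0.08 × 30.0 = 2.400
Maximum at age 3 (2.400).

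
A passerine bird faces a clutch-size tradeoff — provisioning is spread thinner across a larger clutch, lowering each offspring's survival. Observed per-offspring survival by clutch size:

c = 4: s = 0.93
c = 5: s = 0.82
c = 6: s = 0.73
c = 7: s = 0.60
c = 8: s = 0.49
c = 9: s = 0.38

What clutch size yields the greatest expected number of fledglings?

Expected fledglings = c × s(c):
  c=4: 4 × 0.93 = 3.720
  c=5: 5 × 0.82 = 4.100
  c=6: 6 × 0.73 = 4.380
  c=7: 7 × 0.60 = 4.200
  c=8: 8 × 0.49 = 3.920
  c=9: 9 × 0.38 = 3.420
Maximum at c = 6 (4.380 fledglings).

6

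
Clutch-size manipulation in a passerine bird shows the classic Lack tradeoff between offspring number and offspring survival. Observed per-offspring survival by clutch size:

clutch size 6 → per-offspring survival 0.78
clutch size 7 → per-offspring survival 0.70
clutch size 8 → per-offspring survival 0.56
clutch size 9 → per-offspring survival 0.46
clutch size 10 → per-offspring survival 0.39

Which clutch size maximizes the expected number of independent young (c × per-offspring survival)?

7

Expected independent young = c × s(c):
  c=6: 6 × 0.78 = 4.680
  c=7: 7 × 0.70 = 4.900
  c=8: 8 × 0.56 = 4.480
  c=9: 9 × 0.46 = 4.140
  c=10: 10 × 0.39 = 3.900
Maximum at c = 7 (4.900 independent young).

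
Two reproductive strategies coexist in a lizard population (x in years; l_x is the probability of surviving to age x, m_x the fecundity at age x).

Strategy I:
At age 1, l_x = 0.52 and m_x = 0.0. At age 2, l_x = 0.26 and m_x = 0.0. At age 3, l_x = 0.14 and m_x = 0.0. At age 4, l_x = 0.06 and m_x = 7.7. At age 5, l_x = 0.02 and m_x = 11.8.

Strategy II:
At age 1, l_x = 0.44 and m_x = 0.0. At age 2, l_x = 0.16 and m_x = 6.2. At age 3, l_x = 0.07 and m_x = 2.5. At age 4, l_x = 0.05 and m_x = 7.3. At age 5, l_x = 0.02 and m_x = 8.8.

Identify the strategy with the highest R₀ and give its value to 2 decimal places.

1.71

Strategy I: R₀ = 0.52×0.0 + 0.26×0.0 + 0.14×0.0 + 0.06×7.7 + 0.02×11.8 = 0.6980
Strategy II: R₀ = 0.44×0.0 + 0.16×6.2 + 0.07×2.5 + 0.05×7.3 + 0.02×8.8 = 1.7080
Highest R₀: strategy II with 1.7080.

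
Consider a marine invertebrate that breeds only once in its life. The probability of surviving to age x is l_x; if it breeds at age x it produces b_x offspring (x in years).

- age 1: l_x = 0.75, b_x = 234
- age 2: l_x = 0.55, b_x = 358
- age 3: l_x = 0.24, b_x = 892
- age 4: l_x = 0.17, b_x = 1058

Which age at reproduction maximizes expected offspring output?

3

Expected offspring if breeding at age x = l_x × b_x:
  age 1: 0.75 × 234 = 175.500
  age 2: 0.55 × 358 = 196.900
  age 3: 0.24 × 892 = 214.080
  age 4: 0.17 × 1058 = 179.860
Maximum at age 3 (214.080).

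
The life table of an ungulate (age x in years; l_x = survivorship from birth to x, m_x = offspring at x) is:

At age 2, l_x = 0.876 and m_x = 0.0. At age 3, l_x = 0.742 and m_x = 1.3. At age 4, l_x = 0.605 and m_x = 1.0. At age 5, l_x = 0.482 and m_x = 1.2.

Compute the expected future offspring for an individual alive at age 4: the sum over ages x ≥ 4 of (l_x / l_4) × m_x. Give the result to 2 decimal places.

l_4 = 0.605. Conditional survival from age 4 to x is l_x / l_4.
  x=4: (0.605/0.605) × 1.0 = 1.0000
  x=5: (0.482/0.605) × 1.2 = 0.9560
Sum = 1.0000 + 0.9560 = 1.9560

1.96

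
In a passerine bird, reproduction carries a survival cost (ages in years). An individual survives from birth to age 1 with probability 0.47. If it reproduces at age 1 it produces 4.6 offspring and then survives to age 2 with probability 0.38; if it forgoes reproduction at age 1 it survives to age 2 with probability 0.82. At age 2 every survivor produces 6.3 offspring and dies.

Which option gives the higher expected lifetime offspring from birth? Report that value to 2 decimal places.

3.29

breed at age 1: R₀ = 0.47 × (4.6 + 0.38 × 6.3) = 0.47 × 6.9940 = 3.2872
delay to age 2: R₀ = 0.47 × (0.82 × 6.3) = 0.47 × 5.1660 = 2.4280
Higher: breed at age 1 (3.2872).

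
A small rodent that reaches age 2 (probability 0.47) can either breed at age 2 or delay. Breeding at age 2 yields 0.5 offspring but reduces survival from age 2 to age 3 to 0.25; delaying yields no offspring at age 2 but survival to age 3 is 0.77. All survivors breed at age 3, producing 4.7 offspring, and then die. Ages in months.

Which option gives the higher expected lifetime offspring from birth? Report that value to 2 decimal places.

breed at age 2: R₀ = 0.47 × (0.5 + 0.25 × 4.7) = 0.47 × 1.6750 = 0.7873
delay to age 3: R₀ = 0.47 × (0.77 × 4.7) = 0.47 × 3.6190 = 1.7009
Higher: delay to age 3 (1.7009).

1.70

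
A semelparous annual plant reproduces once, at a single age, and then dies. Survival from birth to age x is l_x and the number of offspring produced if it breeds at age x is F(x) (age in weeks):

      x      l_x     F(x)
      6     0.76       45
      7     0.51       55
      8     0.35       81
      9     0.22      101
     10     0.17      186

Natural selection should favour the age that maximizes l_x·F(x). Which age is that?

Expected offspring if breeding at age x = l_x × F(x):
  age 6: 0.76 × 45 = 34.200
  age 7: 0.51 × 55 = 28.050
  age 8: 0.35 × 81 = 28.350
  age 9: 0.22 × 101 = 22.220
  age 10: 0.17 × 186 = 31.620
Maximum at age 6 (34.200).

6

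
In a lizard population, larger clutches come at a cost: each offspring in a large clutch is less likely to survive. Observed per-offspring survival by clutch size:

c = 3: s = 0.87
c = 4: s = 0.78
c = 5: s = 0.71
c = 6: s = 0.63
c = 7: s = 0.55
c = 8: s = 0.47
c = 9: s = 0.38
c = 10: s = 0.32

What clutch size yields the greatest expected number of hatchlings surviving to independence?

7

Expected hatchlings surviving to independence = c × s(c):
  c=3: 3 × 0.87 = 2.610
  c=4: 4 × 0.78 = 3.120
  c=5: 5 × 0.71 = 3.550
  c=6: 6 × 0.63 = 3.780
  c=7: 7 × 0.55 = 3.850
  c=8: 8 × 0.47 = 3.760
  c=9: 9 × 0.38 = 3.420
  c=10: 10 × 0.32 = 3.200
Maximum at c = 7 (3.850 hatchlings surviving to independence).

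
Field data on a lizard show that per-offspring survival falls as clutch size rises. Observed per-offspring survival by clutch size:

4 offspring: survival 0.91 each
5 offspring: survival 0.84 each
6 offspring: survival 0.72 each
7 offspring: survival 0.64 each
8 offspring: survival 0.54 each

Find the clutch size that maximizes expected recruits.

7

Expected recruits = c × s(c):
  c=4: 4 × 0.91 = 3.640
  c=5: 5 × 0.84 = 4.200
  c=6: 6 × 0.72 = 4.320
  c=7: 7 × 0.64 = 4.480
  c=8: 8 × 0.54 = 4.320
Maximum at c = 7 (4.480 recruits).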